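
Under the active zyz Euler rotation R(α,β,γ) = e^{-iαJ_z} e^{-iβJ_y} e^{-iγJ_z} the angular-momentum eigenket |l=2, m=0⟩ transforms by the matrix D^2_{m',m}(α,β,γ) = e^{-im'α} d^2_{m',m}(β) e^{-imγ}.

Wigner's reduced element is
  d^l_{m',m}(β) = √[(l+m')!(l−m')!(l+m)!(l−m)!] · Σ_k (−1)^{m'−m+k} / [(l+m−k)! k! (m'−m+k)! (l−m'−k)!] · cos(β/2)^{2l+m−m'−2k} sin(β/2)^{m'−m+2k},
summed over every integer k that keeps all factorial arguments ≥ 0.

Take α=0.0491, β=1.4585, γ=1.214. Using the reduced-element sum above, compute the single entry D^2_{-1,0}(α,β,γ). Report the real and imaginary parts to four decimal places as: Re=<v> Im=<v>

Split into d^2_{-1,0}(β=1.4585) × two z-phases.
With c≡cos(β/2)=0.745674 and s≡sin(β/2)=0.666311, N=[1·6·2·2]^{1/2}=4.898979
k∈{1,2} keeps every argument non-negative
  k=1: (−1)^0·4.8990/(2)·0.7457^3·0.6663^1 = +0.676706
  k=2: (−1)^1·4.8990/(2)·0.7457^1·0.6663^3 = -0.540325
d^2_{-1,0}(1.4585) = +0.676706 -0.540325 = +0.136381
D = (+0.998795+0.049080i)·(+0.136381)·(+1.000000+0.000000i) = +0.136217+0.006694i

Re=0.1362 Im=0.0067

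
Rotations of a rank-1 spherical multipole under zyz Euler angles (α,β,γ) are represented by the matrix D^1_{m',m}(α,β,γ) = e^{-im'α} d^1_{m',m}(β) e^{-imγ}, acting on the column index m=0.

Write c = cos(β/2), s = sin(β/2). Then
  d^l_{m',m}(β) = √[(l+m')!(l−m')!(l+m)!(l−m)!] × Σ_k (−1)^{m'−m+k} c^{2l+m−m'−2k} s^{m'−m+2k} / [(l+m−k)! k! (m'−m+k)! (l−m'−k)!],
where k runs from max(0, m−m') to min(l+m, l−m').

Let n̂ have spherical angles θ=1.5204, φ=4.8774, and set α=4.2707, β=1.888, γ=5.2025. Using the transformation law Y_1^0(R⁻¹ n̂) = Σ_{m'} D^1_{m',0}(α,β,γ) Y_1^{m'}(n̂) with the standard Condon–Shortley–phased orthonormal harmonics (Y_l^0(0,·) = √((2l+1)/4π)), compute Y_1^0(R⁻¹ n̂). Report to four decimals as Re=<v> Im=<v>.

Need the full column D^1_{m',0} for m'=−1..1 at α=4.2707, β=1.888, γ=5.2025.
cos(β/2)=0.586553, sin(β/2)=0.809911
d^1_{-1,0}: single k=1 term ⇒ +0.671830;  D = -0.287185-0.607355i
d^1_{0,0}: k∈[0..1] ⇒ +0.344045 -0.655955 = -0.311911;  D = -0.311911+0.000000i
d^1_{1,0}: single k=0 term ⇒ -0.671830;  D = +0.287185-0.607355i
Y_1^{m'}(θ=1.5204,φ=4.8774) and Σ D·Y over m':
  (-0.2872-0.6074i)·(+0.0567+0.3404i)  (-0.3119+0.0000i)·(+0.0246+0.0000i)  (+0.2872-0.6074i)·(-0.0567+0.3404i)
Y_1^0(R⁻¹ n̂) = +0.373217+0.000000i

Re=0.3732 Im=0.0000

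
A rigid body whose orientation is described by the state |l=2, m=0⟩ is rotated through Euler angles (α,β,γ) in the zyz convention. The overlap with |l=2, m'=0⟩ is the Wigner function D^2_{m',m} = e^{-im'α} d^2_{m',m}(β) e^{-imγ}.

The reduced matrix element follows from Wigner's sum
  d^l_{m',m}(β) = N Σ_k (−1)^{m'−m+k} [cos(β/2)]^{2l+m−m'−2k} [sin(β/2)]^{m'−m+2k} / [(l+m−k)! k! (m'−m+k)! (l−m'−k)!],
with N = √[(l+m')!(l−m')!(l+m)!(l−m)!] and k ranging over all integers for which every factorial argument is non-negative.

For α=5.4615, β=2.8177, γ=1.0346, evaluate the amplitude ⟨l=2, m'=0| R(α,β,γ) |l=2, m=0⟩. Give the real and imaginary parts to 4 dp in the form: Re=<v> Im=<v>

First d^2_{0,0}(β=2.8177), then the phase factors e^{-i(0)α} and e^{-i(0)γ}:
c=cos(2.8177/2)=0.161239, s=sin(2.8177/2)=0.986915; N=√[2·2·2·2]=4.000000
The bounds max(0,m−m')=0 and min(l+m,l−m')=2 give 3 terms
  k=0: (−1)^0·4.0000/(4)·0.1612^4·0.9869^0 = +0.000676
  k=1: (−1)^1·4.0000/(1)·0.1612^2·0.9869^2 = -0.101289
  k=2: (−1)^2·4.0000/(4)·0.1612^0·0.9869^4 = +0.948680
d^2_{0,0}(2.8177) = +0.000676 -0.101289 +0.948680 = +0.848067
Phases: e^{-i·(0)·5.4615}=+1.000000+0.000000i, e^{-i·(0)·1.0346}=+1.000000+0.000000i ⇒ D=+0.848067+0.000000i

Re=0.8481 Im=0.0000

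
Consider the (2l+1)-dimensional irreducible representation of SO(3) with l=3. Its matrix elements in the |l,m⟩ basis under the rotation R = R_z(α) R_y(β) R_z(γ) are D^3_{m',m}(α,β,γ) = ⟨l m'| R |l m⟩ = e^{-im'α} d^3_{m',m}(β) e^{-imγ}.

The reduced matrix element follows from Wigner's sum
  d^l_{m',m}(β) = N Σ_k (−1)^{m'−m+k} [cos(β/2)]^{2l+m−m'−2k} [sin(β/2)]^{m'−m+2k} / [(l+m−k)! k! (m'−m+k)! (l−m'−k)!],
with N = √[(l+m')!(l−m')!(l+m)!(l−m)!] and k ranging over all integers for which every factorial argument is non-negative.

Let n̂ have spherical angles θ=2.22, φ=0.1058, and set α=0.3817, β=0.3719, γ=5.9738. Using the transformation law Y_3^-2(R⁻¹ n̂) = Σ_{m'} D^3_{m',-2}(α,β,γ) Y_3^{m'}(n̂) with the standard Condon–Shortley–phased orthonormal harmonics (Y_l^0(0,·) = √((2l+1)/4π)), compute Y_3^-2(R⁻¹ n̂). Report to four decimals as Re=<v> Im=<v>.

Need the full column D^3_{m',-2} for m'=−3..3 at α=0.3817, β=0.3719, γ=5.9738.
cos(β/2)=0.982761, sin(β/2)=0.184880
d^3_{-3,-2}: single k=1 term ⇒ +0.415151;  D = +0.358963+0.208556i
d^3_{-2,-2}: k∈[0..1] ⇒ +0.900923 -0.159420 = +0.741503;  D = +0.733761+0.106870i
d^3_{-1,-2}: k∈[0..1] ⇒ -0.535957 +0.037935 = -0.498022;  D = -0.484092+0.116964i
d^3_{0,-2}: k∈[0..1] ⇒ +0.174636 -0.006180 = +0.168455;  D = +0.137222-0.097710i
d^3_{1,-2}: k∈[0..1] ⇒ -0.037935 +0.000671 = -0.037264;  D = -0.020119+0.031366i
d^3_{2,-2}: k∈[0..1] ⇒ +0.005642 -0.000040 = +0.005602;  D = +0.001050-0.005503i
d^3_{3,-2}: single k=0 term ⇒ -0.000520;  D = +0.000100+0.000510i
Y_3^{m'}(θ=2.22,φ=0.1058) and Σ D·Y over m':
  (+0.3590+0.2086i)·(+0.2003-0.0658i)  (+0.7338+0.1069i)·(-0.3833+0.0823i)  (-0.4841+0.1170i)·(+0.2118-0.0225i)  (+0.1372-0.0977i)·(+0.2645+0.0000i)  (-0.0201+0.0314i)·(-0.2118-0.0225i)  (+0.0011-0.0055i)·(-0.3833-0.0823i)  (+0.0001+0.0005i)·(-0.2003-0.0658i)
Y_3^-2(R⁻¹ n̂) = -0.263879+0.043150i

Re=-0.2639 Im=0.0431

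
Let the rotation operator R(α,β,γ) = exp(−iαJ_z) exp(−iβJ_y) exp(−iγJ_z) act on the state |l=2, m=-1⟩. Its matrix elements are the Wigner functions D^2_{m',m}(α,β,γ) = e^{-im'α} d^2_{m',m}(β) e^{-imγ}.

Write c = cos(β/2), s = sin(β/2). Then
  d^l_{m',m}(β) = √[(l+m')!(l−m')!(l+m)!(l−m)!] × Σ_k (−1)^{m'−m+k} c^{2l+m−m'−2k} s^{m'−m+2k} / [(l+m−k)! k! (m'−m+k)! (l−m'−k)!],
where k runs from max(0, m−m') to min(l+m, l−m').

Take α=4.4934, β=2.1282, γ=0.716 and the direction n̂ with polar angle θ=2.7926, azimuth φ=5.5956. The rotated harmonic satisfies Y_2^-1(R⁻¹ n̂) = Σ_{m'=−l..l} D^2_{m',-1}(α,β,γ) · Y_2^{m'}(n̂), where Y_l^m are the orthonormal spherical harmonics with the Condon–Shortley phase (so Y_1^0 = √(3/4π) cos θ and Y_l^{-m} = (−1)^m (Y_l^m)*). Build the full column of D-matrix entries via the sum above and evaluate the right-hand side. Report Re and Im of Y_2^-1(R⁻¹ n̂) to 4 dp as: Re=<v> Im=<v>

Re=0.3592 Im=0.1163

Need the full column D^2_{m',-1} for m'=−2..2 at α=4.4934, β=2.1282, γ=0.716.
cos(β/2)=0.485291, sin(β/2)=0.874353
d^2_{-2,-1}: single k=1 term ⇒ +0.199859;  D = -0.192185-0.054852i
d^2_{-1,-1}: k∈[0..1] ⇒ +0.055464 -0.540131 = -0.484668;  D = -0.231090+0.426028i
d^2_{0,-1}: k∈[0..1] ⇒ -0.244777 +0.794580 = +0.549804;  D = +0.414793+0.360876i
d^2_{1,-1}: k∈[0..1] ⇒ +0.540131 -0.584449 = -0.044317;  D = +0.035657-0.026317i
d^2_{2,-1}: single k=0 term ⇒ -0.648772;  D = +0.262658+0.593225i
Y_2^{m'}(θ=2.7926,φ=5.5956) and Σ D·Y over m':
  (-0.1922-0.0549i)·(+0.0088+0.0443i)  (-0.2311+0.4260i)·(-0.1918-0.1576i)  (+0.4148+0.3609i)·(+0.5201+0.0000i)  (+0.0357-0.0263i)·(+0.1918-0.1576i)  (+0.2627+0.5932i)·(+0.0088-0.0443i)
Y_2^-1(R⁻¹ n̂) = +0.359236+0.116296i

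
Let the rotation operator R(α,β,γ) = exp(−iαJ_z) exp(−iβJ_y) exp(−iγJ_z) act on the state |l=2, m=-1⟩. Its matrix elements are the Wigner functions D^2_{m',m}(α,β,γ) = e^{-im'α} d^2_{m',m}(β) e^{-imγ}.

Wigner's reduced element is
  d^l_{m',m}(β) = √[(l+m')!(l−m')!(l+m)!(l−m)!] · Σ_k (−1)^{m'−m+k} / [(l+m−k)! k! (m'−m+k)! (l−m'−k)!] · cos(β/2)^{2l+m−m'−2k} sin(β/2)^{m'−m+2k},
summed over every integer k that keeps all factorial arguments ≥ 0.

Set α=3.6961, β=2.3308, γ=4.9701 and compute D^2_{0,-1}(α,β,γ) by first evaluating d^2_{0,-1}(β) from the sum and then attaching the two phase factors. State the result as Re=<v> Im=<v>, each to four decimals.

First d^2_{0,-1}(β=2.3308), then the phase factors e^{-i(0)α} and e^{-i(-1)γ}:
c=cos(2.3308/2)=0.394383, s=sin(2.3308/2)=0.918946; N=√[2·2·1·6]=4.898979
The bounds max(0,m−m')=0 and min(l+m,l−m')=1 give 2 terms
  k=0: (−1)^1·4.8990/(2)·0.3944^3·0.9189^1 = -0.138077
  k=1: (−1)^2·4.8990/(2)·0.3944^1·0.9189^3 = +0.749659
d^2_{0,-1}(2.3308) = -0.138077 +0.749659 = +0.611583
D = (+1.000000+0.000000i)·(+0.611583)·(+0.254868-0.966976i) = +0.155873-0.591386i

Re=0.1559 Im=-0.5914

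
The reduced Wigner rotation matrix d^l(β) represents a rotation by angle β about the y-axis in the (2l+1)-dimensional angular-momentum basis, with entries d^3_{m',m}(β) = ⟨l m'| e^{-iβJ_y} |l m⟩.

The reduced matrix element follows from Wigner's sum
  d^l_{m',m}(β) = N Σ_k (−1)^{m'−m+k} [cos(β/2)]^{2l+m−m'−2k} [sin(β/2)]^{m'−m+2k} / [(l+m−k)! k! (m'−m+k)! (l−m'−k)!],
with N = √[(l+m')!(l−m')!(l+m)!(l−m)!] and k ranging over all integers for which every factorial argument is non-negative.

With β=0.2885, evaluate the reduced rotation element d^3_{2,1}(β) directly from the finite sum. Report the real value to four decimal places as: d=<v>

d=-0.4132

d^3_{2,1}(β=0.2885) via Wigner's sum:
c=cos(0.2885/2)=0.989614, s=sin(0.2885/2)=0.143750; N=√[120·1·24·2]=75.894664
k: max(0,(1)−(2))=0 … min(3+(1),3−(2))=1
  k=0: (−1)^1·75.8947/(24)·0.9896^5·0.1438^1 = -0.431457
  k=1: (−1)^2·75.8947/(12)·0.9896^3·0.1438^3 = +0.018208
d^3_{2,1}(0.2885) = -0.431457 +0.018208 = -0.413250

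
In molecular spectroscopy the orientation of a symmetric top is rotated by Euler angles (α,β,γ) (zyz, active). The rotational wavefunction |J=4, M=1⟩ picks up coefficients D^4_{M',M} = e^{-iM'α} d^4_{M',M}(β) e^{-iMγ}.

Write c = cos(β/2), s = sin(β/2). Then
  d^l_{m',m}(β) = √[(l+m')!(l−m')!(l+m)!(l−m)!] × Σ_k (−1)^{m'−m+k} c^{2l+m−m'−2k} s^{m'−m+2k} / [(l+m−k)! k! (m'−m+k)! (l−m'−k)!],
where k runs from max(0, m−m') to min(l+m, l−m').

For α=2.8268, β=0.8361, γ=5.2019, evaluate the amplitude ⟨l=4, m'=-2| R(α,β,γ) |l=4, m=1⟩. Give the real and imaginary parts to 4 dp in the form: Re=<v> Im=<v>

Split into d^4_{-2,1}(β=0.8361) × two z-phases.
With c≡cos(β/2)=0.913882 and s≡sin(β/2)=0.405979, N=[2·720·120·6]^{1/2}=1018.233765
The bounds max(0,m−m')=3 and min(l+m,l−m')=5 give 3 terms
  k=3: (−1)^0·1018.2338/(72)·0.9139^5·0.4060^3 = +0.603223
  k=4: (−1)^1·1018.2338/(48)·0.9139^3·0.4060^5 = -0.178565
  k=5: (−1)^2·1018.2338/(240)·0.9139^1·0.4060^7 = +0.007048
d^4_{-2,1}(0.8361) = +0.603223 -0.178565 +0.007048 = +0.431706
Attach z-rotation phases: D = e^{-i(-2)(2.8268)}·(+0.431706)·e^{-i(1)(5.2019)} = +0.388408+0.188438i

Re=0.3884 Im=0.1884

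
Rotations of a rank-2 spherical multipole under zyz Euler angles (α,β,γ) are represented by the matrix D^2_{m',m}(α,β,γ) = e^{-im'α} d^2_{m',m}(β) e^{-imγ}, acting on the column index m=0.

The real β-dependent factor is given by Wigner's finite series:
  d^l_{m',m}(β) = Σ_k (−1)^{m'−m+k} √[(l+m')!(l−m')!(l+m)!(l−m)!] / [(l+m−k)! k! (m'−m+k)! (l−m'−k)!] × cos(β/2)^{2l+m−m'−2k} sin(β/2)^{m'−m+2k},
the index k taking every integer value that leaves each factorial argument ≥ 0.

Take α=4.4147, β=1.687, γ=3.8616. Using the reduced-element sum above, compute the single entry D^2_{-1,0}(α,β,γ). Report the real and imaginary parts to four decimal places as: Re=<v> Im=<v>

Re=0.0414 Im=0.1348

Split into d^2_{-1,0}(β=1.687) × two z-phases.
Half-angle: c=0.664852, s=0.746975. N=√(1·6·2·2)=4.898979
The bounds max(0,m−m')=1 and min(l+m,l−m')=2 give 2 terms
  k=1: (−1)^0·4.8990/(2)·0.6649^3·0.7470^1 = +0.537722
  k=2: (−1)^1·4.8990/(2)·0.6649^1·0.7470^3 = -0.678764
d^2_{-1,0}(1.687) = +0.537722 -0.678764 = -0.141042
Attach z-rotation phases: D = e^{-i(-1)(4.4147)}·(-0.141042)·e^{-i(0)(3.8616)} = +0.041369+0.134839i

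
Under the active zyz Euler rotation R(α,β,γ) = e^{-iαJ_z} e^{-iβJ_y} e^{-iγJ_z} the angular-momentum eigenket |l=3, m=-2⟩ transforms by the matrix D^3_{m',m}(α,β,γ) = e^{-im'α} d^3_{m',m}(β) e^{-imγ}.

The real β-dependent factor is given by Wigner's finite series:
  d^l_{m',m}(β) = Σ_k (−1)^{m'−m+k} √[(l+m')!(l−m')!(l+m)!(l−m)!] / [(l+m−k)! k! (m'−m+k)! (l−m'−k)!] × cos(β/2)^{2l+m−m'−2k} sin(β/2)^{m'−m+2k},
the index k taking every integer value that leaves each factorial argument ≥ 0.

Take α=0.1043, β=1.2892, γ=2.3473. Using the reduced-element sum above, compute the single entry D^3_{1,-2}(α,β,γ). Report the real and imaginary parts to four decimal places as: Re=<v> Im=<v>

Re=0.0612 Im=0.4990

First d^3_{1,-2}(β=1.2892), then the phase factors e^{-i(1)α} and e^{-i(-2)γ}:
With c≡cos(β/2)=0.799340 and s≡sin(β/2)=0.600879, N=[24·2·1·120]^{1/2}=75.894664
Admissible k: 0..1 (factorial args all ≥0)
  k=0: (−1)^3·75.8947/(12)·0.7993^3·0.6009^3 = -0.700786
  k=1: (−1)^4·75.8947/(24)·0.7993^1·0.6009^5 = +0.198000
d^3_{1,-2}(1.2892) = -0.700786 +0.198000 = -0.502786
Phases: e^{-i·(1)·0.1043}=+0.994566-0.104111i, e^{-i·(-2)·2.3473}=-0.017788-0.999842i ⇒ D=+0.061232+0.499043i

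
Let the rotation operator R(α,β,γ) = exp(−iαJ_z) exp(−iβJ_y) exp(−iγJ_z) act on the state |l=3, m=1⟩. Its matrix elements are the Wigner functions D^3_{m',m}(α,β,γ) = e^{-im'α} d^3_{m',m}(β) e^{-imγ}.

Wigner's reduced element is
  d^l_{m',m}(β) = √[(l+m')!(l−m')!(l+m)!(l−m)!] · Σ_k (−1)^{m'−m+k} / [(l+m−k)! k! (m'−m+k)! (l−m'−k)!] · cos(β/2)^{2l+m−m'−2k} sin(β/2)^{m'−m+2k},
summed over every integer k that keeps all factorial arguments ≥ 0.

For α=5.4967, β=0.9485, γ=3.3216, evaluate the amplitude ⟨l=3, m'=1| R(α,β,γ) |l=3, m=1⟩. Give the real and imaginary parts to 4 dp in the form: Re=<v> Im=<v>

First d^3_{1,1}(β=0.9485), then the phase factors e^{-i(1)α} and e^{-i(1)γ}:
c=cos(0.9485/2)=0.889635, s=sin(0.9485/2)=0.456671; N=√[24·2·24·2]=48.000000
The bounds max(0,m−m')=0 and min(l+m,l−m')=2 give 3 terms
  k=0: (−1)^0·48.0000/(48)·0.8896^6·0.4567^0 = +0.495761
  k=1: (−1)^1·48.0000/(6)·0.8896^4·0.4567^2 = -1.045071
  k=2: (−1)^2·48.0000/(8)·0.8896^2·0.4567^4 = +0.206533
d^3_{1,1}(0.9485) = +0.495761 -1.045071 +0.206533 = -0.342777
Phases: e^{-i·(1)·5.4967}=+0.706338+0.707875i, e^{-i·(1)·3.3216}=-0.983842+0.179037i ⇒ D=+0.281646+0.195375i

Re=0.2816 Im=0.1954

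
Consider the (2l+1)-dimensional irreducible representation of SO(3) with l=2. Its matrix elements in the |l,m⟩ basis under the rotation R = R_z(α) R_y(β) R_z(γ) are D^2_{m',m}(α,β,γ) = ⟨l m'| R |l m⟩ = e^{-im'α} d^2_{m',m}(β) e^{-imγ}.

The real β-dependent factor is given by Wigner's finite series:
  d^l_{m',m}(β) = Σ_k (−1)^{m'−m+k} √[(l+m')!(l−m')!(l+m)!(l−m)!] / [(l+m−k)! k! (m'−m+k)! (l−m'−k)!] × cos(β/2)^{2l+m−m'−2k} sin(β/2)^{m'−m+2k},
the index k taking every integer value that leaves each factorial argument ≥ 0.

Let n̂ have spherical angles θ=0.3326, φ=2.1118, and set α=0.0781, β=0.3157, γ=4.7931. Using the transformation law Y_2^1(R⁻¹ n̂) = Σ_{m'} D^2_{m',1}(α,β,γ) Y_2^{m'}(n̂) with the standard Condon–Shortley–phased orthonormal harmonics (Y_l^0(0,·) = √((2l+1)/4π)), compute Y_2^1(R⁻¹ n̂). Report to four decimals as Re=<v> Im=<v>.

Need the full column D^2_{m',1} for m'=−2..2 at α=0.0781, β=0.3157, γ=4.7931.
cos(β/2)=0.987568, sin(β/2)=0.157195
d^2_{-2,1}: single k=3 term ⇒ +0.007672;  D = -0.000579+0.007650i
d^2_{-1,1}: k∈[2..3] ⇒ +0.072299 -0.000611 = +0.071689;  D = +0.000187+0.071688i
d^2_{0,1}: k∈[1..2] ⇒ +0.370865 -0.009396 = +0.361468;  D = +0.029143+0.360292i
d^2_{1,1}: k∈[0..1] ⇒ +0.951190 -0.072299 = +0.878891;  D = +0.138992+0.867831i
d^2_{2,1}: single k=0 term ⇒ -0.302810;  D = -0.071070-0.294352i
Y_2^{m'}(θ=0.3326,φ=2.1118) and Σ D·Y over m':
  (-0.0006+0.0077i)·(-0.0193+0.0364i)  (+0.0002+0.0717i)·(-0.1228-0.2044i)  (+0.0291+0.3603i)·(+0.5299+0.0000i)  (+0.1390+0.8678i)·(+0.1228-0.2044i)  (-0.0711-0.2944i)·(-0.0193-0.0364i)
Y_2^1(R⁻¹ n̂) = +0.214899+0.268340i

Re=0.2149 Im=0.2683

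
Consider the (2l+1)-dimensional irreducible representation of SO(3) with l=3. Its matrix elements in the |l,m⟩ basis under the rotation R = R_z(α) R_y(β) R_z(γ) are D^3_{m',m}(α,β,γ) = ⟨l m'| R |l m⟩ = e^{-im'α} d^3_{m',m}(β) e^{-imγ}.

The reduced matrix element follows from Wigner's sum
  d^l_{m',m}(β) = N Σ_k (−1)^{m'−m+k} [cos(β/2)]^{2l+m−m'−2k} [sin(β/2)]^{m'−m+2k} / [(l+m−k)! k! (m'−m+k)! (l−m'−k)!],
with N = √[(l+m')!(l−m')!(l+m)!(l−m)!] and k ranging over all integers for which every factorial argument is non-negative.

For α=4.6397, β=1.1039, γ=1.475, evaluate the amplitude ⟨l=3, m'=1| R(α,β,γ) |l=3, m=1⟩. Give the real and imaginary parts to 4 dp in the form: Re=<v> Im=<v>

First d^3_{1,1}(β=1.1039), then the phase factors e^{-i(1)α} and e^{-i(1)γ}:
c=cos(1.1039/2)=0.851504, s=sin(1.1039/2)=0.524349; N=√[24·2·24·2]=48.000000
Admissible k: 0..2 (factorial args all ≥0)
  k=0: (−1)^0·48.0000/(48)·0.8515^6·0.5243^0 = +0.381170
  k=1: (−1)^1·48.0000/(6)·0.8515^4·0.5243^2 = -1.156316
  k=2: (−1)^2·48.0000/(8)·0.8515^2·0.5243^4 = +0.328855
d^3_{1,1}(1.1039) = +0.381170 -1.156316 +0.328855 = -0.446290
D = (-0.072625+0.997359i)·(-0.446290)·(+0.095650-0.995415i) = -0.439970-0.074838i

Re=-0.4400 Im=-0.0748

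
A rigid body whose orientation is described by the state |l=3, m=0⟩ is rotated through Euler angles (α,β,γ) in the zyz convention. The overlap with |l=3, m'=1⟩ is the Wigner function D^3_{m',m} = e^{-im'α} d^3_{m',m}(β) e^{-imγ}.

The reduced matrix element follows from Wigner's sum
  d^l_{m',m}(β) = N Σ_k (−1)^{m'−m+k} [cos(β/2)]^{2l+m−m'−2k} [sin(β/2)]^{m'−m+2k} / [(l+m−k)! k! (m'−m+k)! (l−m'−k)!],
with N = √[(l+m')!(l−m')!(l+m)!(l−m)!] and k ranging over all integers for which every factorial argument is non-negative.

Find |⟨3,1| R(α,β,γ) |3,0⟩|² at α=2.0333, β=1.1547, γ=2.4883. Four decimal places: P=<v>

D^3_{1,0}(2.0333,1.1547,2.4883) = e^{-i·1·2.0333}·d^3_{1,0}(1.1547)·e^{-i·0·2.4883}. Compute d first:
Half-angle: c=0.837912, s=0.545805. N=√(24·2·6·6)=41.569219
The bounds max(0,m−m')=0 and min(l+m,l−m')=2 give 3 terms
  k=0: (−1)^1·41.5692/(12)·0.8379^5·0.5458^1 = -0.780945
  k=1: (−1)^2·41.5692/(4)·0.8379^3·0.5458^3 = +0.994078
  k=2: (−1)^3·41.5692/(12)·0.8379^1·0.5458^5 = -0.140598
d^3_{1,0}(1.1547) = -0.780945 +0.994078 -0.140598 = +0.072536
|D^3_{1,0}|² = |d^3_{1,0}(β)|² = (+0.072536)² = 0.005261 (the z-rotation phases have unit modulus)

P=0.0053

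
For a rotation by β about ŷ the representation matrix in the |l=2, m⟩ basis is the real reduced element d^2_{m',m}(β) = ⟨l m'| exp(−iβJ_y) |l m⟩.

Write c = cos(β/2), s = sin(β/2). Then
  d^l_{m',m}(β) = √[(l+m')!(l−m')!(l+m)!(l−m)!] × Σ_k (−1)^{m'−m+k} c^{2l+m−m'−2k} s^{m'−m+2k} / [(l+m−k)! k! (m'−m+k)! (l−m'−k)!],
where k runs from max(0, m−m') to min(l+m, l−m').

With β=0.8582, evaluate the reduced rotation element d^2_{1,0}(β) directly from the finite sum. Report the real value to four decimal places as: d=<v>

d=-0.6059

d^2_{1,0}(β=0.8582) via Wigner's sum:
c=cos(0.8582/2)=0.909341, s=sin(0.8582/2)=0.416053; N=√[6·1·2·2]=4.898979
k∈{0,1} keeps every argument non-negative
  k=0: (−1)^1·4.8990/(2)·0.9093^3·0.4161^1 = -0.766308
  k=1: (−1)^2·4.8990/(2)·0.9093^1·0.4161^3 = +0.160416
d^2_{1,0}(0.8582) = -0.766308 +0.160416 = -0.605893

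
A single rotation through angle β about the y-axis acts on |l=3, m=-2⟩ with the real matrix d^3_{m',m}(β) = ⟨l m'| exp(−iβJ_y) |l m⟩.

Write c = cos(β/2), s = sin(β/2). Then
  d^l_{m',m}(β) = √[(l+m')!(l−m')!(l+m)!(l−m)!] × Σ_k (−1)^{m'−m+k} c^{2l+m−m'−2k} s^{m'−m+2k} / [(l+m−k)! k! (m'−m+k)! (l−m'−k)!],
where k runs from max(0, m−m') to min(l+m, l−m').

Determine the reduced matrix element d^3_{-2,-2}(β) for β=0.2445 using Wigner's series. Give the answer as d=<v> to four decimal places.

d^3_{-2,-2}(β=0.2445) via Wigner's sum:
Half-angle: c=0.992537, s=0.121946. N=√(1·120·1·120)=120.000000
The bounds max(0,m−m')=0 and min(l+m,l−m')=1 give 2 terms
  k=0: (−1)^0·120.0000/(120)·0.9925^6·0.1219^0 = +0.956048
  k=1: (−1)^1·120.0000/(24)·0.9925^4·0.1219^2 = -0.072159
d^3_{-2,-2}(0.2445) = +0.956048 -0.072159 = +0.883889

d=0.8839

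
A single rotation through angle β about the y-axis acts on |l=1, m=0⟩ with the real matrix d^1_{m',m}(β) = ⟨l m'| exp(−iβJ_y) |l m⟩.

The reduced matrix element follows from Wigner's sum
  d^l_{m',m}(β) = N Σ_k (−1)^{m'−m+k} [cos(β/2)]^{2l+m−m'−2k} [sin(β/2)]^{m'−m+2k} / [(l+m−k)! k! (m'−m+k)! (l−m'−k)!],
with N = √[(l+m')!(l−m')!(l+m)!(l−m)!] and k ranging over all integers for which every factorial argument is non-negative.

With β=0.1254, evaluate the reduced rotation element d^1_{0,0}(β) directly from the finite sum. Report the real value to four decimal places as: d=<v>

d=0.9921

d^1_{0,0}(β=0.1254) via Wigner's sum:
Half-angle: c=0.998035, s=0.062659. N=√(1·1·1·1)=1.000000
Admissible k: 0..1 (factorial args all ≥0)
  k=0: (−1)^0·1.0000/(1)·0.9980^2·0.0627^0 = +0.996074
  k=1: (−1)^1·1.0000/(1)·0.9980^0·0.0627^2 = -0.003926
d^1_{0,0}(0.1254) = +0.996074 -0.003926 = +0.992148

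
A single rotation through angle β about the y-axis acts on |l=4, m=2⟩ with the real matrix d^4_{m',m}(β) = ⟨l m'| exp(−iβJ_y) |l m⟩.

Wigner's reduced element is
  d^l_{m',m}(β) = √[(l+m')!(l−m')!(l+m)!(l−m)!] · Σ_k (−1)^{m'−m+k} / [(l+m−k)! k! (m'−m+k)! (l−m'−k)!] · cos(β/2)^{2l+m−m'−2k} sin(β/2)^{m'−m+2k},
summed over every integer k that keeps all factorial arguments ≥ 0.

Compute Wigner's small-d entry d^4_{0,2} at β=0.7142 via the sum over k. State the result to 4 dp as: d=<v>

d=0.5082

d^4_{0,2}(β=0.7142) via Wigner's sum:
With c≡cos(β/2)=0.936914 and s≡sin(β/2)=0.349559, N=[24·24·720·2]^{1/2}=910.735966
k∈{2,3,4} keeps every argument non-negative
  k=2: (−1)^0·910.7360/(96)·0.9369^6·0.3496^2 = +0.784081
  k=3: (−1)^1·910.7360/(36)·0.9369^4·0.3496^4 = -0.291052
  k=4: (−1)^2·910.7360/(96)·0.9369^2·0.3496^6 = +0.015193
d^4_{0,2}(0.7142) = +0.784081 -0.291052 +0.015193 = +0.508223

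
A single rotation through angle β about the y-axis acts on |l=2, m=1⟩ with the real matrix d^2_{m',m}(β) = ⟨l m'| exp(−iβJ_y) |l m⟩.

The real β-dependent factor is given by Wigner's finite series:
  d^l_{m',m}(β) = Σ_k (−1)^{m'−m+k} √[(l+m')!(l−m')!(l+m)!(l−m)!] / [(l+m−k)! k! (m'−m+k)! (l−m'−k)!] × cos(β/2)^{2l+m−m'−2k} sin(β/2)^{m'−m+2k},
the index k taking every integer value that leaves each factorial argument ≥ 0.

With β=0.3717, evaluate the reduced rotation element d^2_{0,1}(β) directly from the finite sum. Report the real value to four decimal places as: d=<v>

d^2_{0,1}(β=0.3717) via Wigner's sum:
With c≡cos(β/2)=0.982780 and s≡sin(β/2)=0.184782, N=[2·2·6·1]^{1/2}=4.898979
The bounds max(0,m−m')=1 and min(l+m,l−m')=2 give 2 terms
  k=1: (−1)^0·4.8990/(2)·0.9828^3·0.1848^1 = +0.429639
  k=2: (−1)^1·4.8990/(2)·0.9828^1·0.1848^3 = -0.015188
d^2_{0,1}(0.3717) = +0.429639 -0.015188 = +0.414450

d=0.4145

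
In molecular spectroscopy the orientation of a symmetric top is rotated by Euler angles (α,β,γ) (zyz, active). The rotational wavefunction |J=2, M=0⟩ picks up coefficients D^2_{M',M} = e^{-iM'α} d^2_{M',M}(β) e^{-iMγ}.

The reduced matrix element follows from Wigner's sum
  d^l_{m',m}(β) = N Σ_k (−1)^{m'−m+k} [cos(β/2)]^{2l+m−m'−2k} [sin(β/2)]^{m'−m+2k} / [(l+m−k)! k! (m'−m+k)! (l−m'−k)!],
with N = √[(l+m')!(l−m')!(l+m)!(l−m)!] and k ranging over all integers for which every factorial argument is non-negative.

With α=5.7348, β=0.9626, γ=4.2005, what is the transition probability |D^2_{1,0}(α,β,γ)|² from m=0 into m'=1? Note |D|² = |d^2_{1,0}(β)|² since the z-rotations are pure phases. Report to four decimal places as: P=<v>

D^2_{1,0}(5.7348,0.9626,4.2005) = e^{-i·1·5.7348}·d^2_{1,0}(0.9626)·e^{-i·0·4.2005}. Compute d first:
c=cos(0.9626/2)=0.886394, s=sin(0.9626/2)=0.462932; N=√[6·1·2·2]=4.898979
k∈{0,1} keeps every argument non-negative
  k=0: (−1)^1·4.8990/(2)·0.8864^3·0.4629^1 = -0.789720
  k=1: (−1)^2·4.8990/(2)·0.8864^1·0.4629^3 = +0.215404
d^2_{1,0}(0.9626) = -0.789720 +0.215404 = -0.574316
|D^2_{1,0}|² = |d^2_{1,0}(β)|² = (-0.574316)² = 0.329839 (the z-rotation phases have unit modulus)

P=0.3298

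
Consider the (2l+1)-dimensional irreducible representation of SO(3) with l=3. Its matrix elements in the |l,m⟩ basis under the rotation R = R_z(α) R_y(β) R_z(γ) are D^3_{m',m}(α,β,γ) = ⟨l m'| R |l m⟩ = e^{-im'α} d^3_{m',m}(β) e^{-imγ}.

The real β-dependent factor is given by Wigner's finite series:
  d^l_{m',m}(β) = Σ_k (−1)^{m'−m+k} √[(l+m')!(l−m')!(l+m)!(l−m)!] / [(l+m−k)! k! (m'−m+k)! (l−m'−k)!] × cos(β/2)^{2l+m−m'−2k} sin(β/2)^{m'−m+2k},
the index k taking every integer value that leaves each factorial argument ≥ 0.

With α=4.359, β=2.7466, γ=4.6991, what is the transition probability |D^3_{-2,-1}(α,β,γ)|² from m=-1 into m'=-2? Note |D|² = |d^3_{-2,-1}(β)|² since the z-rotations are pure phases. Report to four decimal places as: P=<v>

First d^3_{-2,-1}(β=2.7466), then the phase factors e^{-i(-2)α} and e^{-i(-1)γ}:
With c≡cos(β/2)=0.196215 and s≡sin(β/2)=0.980561, N=[1·120·2·24]^{1/2}=75.894664
The bounds max(0,m−m')=1 and min(l+m,l−m')=2 give 2 terms
  k=1: (−1)^0·75.8947/(24)·0.1962^5·0.9806^1 = +0.000902
  k=2: (−1)^1·75.8947/(12)·0.1962^3·0.9806^3 = -0.045045
d^3_{-2,-1}(2.7466) = +0.000902 -0.045045 = -0.044143
|D^3_{-2,-1}|² = |d^3_{-2,-1}(β)|² = (-0.044143)² = 0.001949 (the z-rotation phases have unit modulus)

P=0.0019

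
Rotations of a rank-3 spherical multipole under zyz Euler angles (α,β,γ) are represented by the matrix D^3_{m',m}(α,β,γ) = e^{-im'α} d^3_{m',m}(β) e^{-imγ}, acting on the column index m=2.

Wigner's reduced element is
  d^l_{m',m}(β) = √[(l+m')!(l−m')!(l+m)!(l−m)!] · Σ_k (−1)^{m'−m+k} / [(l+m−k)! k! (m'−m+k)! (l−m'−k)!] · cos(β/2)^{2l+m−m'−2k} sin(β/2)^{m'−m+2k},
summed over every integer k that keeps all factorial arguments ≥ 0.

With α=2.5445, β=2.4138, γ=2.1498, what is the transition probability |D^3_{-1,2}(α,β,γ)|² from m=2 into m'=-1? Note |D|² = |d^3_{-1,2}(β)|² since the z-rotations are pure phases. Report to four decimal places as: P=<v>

Split into d^3_{-1,2}(β=2.4138) × two z-phases.
c=cos(2.4138/2)=0.355918, s=sin(2.4138/2)=0.934517; N=√[2·24·120·1]=75.894664
k: max(0,(2)−(-1))=3 … min(3+(2),3−(-1))=4
  k=3: (−1)^0·75.8947/(12)·0.3559^3·0.9345^3 = +0.232724
  k=4: (−1)^1·75.8947/(24)·0.3559^1·0.9345^5 = -0.802207
d^3_{-1,2}(2.4138) = +0.232724 -0.802207 = -0.569483
|D^3_{-1,2}|² = |d^3_{-1,2}(β)|² = (-0.569483)² = 0.324310 (the z-rotation phases have unit modulus)

P=0.3243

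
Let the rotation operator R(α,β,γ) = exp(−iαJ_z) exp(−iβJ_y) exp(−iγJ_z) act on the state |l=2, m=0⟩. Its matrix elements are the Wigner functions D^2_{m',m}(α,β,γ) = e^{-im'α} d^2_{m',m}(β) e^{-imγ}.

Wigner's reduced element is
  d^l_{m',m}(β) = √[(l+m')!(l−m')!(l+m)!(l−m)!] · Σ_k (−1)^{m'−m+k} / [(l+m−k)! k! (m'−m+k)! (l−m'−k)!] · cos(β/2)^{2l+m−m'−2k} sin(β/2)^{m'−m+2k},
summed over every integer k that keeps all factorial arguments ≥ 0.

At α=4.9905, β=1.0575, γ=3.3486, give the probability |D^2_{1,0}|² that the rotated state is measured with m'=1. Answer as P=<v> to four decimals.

P=0.2745

First d^2_{1,0}(β=1.0575), then the phase factors e^{-i(1)α} and e^{-i(0)γ}:
Half-angle: c=0.863438, s=0.504454. N=√(6·1·2·2)=4.898979
The bounds max(0,m−m')=0 and min(l+m,l−m')=1 give 2 terms
  k=0: (−1)^1·4.8990/(2)·0.8634^3·0.5045^1 = -0.795411
  k=1: (−1)^2·4.8990/(2)·0.8634^1·0.5045^3 = +0.271502
d^2_{1,0}(1.0575) = -0.795411 +0.271502 = -0.523909
|D^2_{1,0}|² = |d^2_{1,0}(β)|² = (-0.523909)² = 0.274481 (the z-rotation phases have unit modulus)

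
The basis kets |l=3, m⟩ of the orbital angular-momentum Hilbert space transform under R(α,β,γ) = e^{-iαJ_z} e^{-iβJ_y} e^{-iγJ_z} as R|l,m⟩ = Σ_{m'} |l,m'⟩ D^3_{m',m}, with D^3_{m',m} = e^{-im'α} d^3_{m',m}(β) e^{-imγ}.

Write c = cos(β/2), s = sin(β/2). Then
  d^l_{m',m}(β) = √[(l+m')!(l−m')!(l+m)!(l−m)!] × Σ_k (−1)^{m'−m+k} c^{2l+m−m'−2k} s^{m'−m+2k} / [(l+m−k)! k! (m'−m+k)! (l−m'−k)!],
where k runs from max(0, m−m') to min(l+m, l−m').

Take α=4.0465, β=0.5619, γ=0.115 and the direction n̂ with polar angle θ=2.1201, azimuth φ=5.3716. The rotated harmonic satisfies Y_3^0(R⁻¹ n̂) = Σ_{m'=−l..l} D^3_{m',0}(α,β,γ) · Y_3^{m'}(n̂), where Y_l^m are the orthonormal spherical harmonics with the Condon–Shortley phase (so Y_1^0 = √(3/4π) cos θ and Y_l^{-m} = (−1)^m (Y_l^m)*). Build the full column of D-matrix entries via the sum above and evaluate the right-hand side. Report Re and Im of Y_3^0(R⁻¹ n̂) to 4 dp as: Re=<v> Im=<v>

Re=0.3030 Im=0.0000

Need the full column D^3_{m',0} for m'=−3..3 at α=4.0465, β=0.5619, γ=0.115.
cos(β/2)=0.960792, sin(β/2)=0.277269
d^3_{-3,0}: single k=3 term ⇒ +0.084548;  D = +0.076962-0.035005i
d^3_{-2,0}: k∈[2..3] ⇒ +0.358823 -0.029883 = +0.328940;  D = -0.077876+0.319589i
d^3_{-1,0}: k∈[1..3] ⇒ +0.786392 -0.196473 +0.005454 = +0.595373;  D = -0.367797-0.468183i
d^3_{0,0}: k∈[0..3] ⇒ +0.786643 -0.589606 +0.049103 -0.000454 = +0.245685;  D = +0.245685+0.000000i
d^3_{1,0}: k∈[0..2] ⇒ -0.786392 +0.196473 -0.005454 = -0.595373;  D = +0.367797-0.468183i
d^3_{2,0}: k∈[0..1] ⇒ +0.358823 -0.029883 = +0.328940;  D = -0.077876-0.319589i
d^3_{3,0}: single k=0 term ⇒ -0.084548;  D = -0.076962-0.035005i
Y_3^{m'}(θ=2.1201,φ=5.3716) and Σ D·Y over m':
  (+0.0770-0.0350i)·(-0.2377+0.1024i)  (-0.0779+0.3196i)·(+0.0969-0.3758i)  (-0.3678-0.4682i)·(+0.0613+0.0791i)  (+0.2457+0.0000i)·(+0.3190+0.0000i)  (+0.3678-0.4682i)·(-0.0613+0.0791i)  (-0.0779-0.3196i)·(+0.0969+0.3758i)  (-0.0770-0.0350i)·(+0.2377+0.1024i)
Y_3^0(R⁻¹ n̂) = +0.303045+0.000000i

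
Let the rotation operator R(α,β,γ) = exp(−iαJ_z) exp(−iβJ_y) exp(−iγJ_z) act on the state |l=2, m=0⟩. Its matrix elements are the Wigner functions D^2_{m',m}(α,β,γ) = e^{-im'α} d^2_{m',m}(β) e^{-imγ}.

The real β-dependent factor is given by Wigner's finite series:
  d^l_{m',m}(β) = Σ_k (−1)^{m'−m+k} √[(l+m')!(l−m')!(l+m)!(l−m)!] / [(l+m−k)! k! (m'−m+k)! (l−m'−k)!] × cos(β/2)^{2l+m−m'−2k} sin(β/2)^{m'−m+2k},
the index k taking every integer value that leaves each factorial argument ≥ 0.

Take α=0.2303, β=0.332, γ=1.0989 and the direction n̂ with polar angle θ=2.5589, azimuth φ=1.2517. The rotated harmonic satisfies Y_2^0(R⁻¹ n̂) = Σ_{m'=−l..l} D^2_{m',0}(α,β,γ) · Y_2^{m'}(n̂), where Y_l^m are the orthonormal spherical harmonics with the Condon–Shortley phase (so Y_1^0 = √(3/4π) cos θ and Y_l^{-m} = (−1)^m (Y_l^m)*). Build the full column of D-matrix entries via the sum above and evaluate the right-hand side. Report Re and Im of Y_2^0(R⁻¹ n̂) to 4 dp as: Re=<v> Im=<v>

Re=0.1426 Im=0.0000

Need the full column D^2_{m',0} for m'=−2..2 at α=0.2303, β=0.332, γ=1.0989.
cos(β/2)=0.986254, sin(β/2)=0.165239
d^2_{-2,0}: single k=2 term ⇒ +0.065054;  D = +0.058275+0.028916i
d^2_{-1,0}: k∈[1..2] ⇒ +0.388287 -0.010899 = +0.377388;  D = +0.367424+0.086146i
d^2_{0,0}: k∈[0..2] ⇒ +0.946138 -0.106233 +0.000745 = +0.840650;  D = +0.840650+0.000000i
d^2_{1,0}: k∈[0..1] ⇒ -0.388287 +0.010899 = -0.377388;  D = -0.367424+0.086146i
d^2_{2,0}: single k=0 term ⇒ +0.065054;  D = +0.058275-0.028916i
Y_2^{m'}(θ=2.5589,φ=1.2517) and Σ D·Y over m':
  (+0.0583+0.0289i)·(-0.0939-0.0697i)  (+0.3674+0.0861i)·(-0.1114+0.3370i)  (+0.8407+0.0000i)·(+0.3443+0.0000i)  (-0.3674+0.0861i)·(+0.1114+0.3370i)  (+0.0583-0.0289i)·(-0.0939+0.0697i)
Y_2^0(R⁻¹ n̂) = +0.142600+0.000000i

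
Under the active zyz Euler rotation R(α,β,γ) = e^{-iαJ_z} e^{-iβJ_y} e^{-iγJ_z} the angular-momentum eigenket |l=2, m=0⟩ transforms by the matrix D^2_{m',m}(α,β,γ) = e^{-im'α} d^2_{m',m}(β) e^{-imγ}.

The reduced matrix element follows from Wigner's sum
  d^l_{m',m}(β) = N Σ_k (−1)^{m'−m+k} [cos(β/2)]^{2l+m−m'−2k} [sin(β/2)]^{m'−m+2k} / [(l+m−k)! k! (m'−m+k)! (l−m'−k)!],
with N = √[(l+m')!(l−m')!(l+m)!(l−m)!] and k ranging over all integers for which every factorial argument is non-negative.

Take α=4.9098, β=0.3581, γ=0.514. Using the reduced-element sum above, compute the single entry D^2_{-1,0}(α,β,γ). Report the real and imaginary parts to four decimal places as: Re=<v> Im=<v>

Split into d^2_{-1,0}(β=0.3581) × two z-phases.
Half-angle: c=0.984013, s=0.178095. N=√(1·6·2·2)=4.898979
k∈{1,2} keeps every argument non-negative
  k=1: (−1)^0·4.8990/(2)·0.9840^3·0.1781^1 = +0.415652
  k=2: (−1)^1·4.8990/(2)·0.9840^1·0.1781^3 = -0.013615
d^2_{-1,0}(0.3581) = +0.415652 -0.013615 = +0.402037
Phases: e^{-i·(-1)·4.9098}=+0.196131-0.980578i, e^{-i·(0)·0.514}=+1.000000+0.000000i ⇒ D=+0.078852-0.394228i

Re=0.0789 Im=-0.3942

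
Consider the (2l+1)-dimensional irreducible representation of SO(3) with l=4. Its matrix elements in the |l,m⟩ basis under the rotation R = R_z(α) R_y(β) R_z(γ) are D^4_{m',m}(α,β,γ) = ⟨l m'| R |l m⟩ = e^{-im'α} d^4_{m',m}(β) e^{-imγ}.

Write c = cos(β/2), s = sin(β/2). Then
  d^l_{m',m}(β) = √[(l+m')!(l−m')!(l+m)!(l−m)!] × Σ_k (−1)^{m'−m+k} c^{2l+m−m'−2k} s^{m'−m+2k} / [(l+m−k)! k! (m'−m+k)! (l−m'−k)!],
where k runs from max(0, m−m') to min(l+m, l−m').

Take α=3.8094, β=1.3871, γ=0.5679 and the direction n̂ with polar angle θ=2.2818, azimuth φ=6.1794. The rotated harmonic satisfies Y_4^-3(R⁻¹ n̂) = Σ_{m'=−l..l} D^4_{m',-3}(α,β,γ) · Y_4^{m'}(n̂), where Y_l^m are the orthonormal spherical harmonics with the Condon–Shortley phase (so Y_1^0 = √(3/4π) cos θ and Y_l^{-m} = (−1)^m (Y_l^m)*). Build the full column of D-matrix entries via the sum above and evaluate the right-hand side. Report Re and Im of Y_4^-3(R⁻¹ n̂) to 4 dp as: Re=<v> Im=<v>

Re=-0.2903 Im=0.2042

Need the full column D^4_{m',-3} for m'=−4..4 at α=3.8094, β=1.3871, γ=0.5679.
cos(β/2)=0.768981, sin(β/2)=0.639271
d^4_{-4,-3}: single k=1 term ⇒ +0.287502;  D = -0.095189-0.271287i
d^4_{-3,-3}: k∈[0..1] ⇒ +0.122272 -0.591512 = -0.469240;  D = -0.396181-0.251448i
d^4_{-2,-3}: k∈[0..1] ⇒ -0.380330 +0.788533 = +0.408203;  D = -0.406070+0.041677i
d^4_{-1,-3}: k∈[0..1] ⇒ +0.670711 -0.772543 = -0.101832;  D = -0.073100+0.070895i
d^4_{0,-3}: k∈[0..1] ⇒ -0.831187 +0.574430 = -0.256757;  D = +0.034024-0.254493i
d^4_{1,-3}: k∈[0..1] ⇒ +0.772543 -0.320341 = +0.452202;  D = -0.230514-0.389038i
d^4_{2,-3}: k∈[0..1] ⇒ -0.544952 +0.125538 = -0.419414;  D = -0.391321-0.150918i
d^4_{3,-3}: k∈[0..1] ⇒ +0.282514 -0.027892 = +0.254622;  D = -0.243271+0.075178i
d^4_{4,-3}: single k=0 term ⇒ -0.094898;  D = -0.053839+0.078147i
Y_4^{m'}(θ=2.2818,φ=6.1794) and Σ D·Y over m':
  (-0.0952-0.2713i)·(+0.1335+0.0588i)  (-0.3962-0.2514i)·(-0.3383-0.1089i)  (-0.4061+0.0417i)·(+0.3723+0.0784i)  (-0.0731+0.0709i)·(+0.0044+0.0005i)  (+0.0340-0.2545i)·(-0.3627+0.0000i)  (-0.2305-0.3890i)·(-0.0044+0.0005i)  (-0.3913-0.1509i)·(+0.3723-0.0784i)  (-0.2433+0.0752i)·(+0.3383-0.1089i)  (-0.0538+0.0781i)·(+0.1335-0.0588i)
Y_4^-3(R⁻¹ n̂) = -0.290296+0.204222i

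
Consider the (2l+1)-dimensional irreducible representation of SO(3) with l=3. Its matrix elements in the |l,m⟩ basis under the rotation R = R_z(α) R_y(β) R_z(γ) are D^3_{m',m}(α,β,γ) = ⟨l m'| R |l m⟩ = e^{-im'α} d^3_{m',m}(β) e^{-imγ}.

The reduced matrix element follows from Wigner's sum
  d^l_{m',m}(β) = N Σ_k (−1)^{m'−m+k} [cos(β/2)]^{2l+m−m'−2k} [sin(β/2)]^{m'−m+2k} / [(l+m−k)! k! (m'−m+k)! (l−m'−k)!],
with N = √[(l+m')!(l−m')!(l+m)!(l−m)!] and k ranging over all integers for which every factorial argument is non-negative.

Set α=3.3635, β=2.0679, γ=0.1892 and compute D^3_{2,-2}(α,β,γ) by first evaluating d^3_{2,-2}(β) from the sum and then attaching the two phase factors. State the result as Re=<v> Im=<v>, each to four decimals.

Re=0.3098 Im=-0.0203

Split into d^3_{2,-2}(β=2.0679) × two z-phases.
Half-angle: c=0.511429, s=0.859326. N=√(120·1·1·120)=120.000000
Admissible k: 0..1 (factorial args all ≥0)
  k=0: (−1)^4·120.0000/(24)·0.5114^2·0.8593^4 = +0.713134
  k=1: (−1)^5·120.0000/(120)·0.5114^0·0.8593^6 = -0.402668
d^3_{2,-2}(2.0679) = +0.713134 -0.402668 = +0.310466
D = (+0.903120-0.429388i)·(+0.310466)·(+0.929257+0.369434i) = +0.309802-0.020295i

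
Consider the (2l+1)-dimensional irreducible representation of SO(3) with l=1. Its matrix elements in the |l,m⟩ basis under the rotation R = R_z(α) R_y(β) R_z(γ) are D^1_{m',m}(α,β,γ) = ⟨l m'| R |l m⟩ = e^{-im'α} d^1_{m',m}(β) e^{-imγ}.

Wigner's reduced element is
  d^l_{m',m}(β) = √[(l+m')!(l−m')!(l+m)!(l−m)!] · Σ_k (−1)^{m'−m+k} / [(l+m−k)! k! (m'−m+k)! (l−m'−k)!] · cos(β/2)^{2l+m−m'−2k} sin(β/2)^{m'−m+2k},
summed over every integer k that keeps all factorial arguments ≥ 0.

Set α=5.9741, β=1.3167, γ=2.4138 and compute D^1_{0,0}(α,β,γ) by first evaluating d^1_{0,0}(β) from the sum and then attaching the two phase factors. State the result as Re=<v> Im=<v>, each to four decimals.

Re=0.2514 Im=0.0000

D^1_{0,0}(5.9741,1.3167,2.4138) = e^{-i·0·5.9741}·d^1_{0,0}(1.3167)·e^{-i·0·2.4138}. Compute d first:
c=cos(1.3167/2)=0.791003, s=sin(1.3167/2)=0.611813; N=√[1·1·1·1]=1.000000
k∈{0,1} keeps every argument non-negative
  k=0: (−1)^0·1.0000/(1)·0.7910^2·0.6118^0 = +0.625685
  k=1: (−1)^1·1.0000/(1)·0.7910^0·0.6118^2 = -0.374315
d^1_{0,0}(1.3167) = +0.625685 -0.374315 = +0.251371
Attach z-rotation phases: D = e^{-i(0)(5.9741)}·(+0.251371)·e^{-i(0)(2.4138)} = +0.251371+0.000000i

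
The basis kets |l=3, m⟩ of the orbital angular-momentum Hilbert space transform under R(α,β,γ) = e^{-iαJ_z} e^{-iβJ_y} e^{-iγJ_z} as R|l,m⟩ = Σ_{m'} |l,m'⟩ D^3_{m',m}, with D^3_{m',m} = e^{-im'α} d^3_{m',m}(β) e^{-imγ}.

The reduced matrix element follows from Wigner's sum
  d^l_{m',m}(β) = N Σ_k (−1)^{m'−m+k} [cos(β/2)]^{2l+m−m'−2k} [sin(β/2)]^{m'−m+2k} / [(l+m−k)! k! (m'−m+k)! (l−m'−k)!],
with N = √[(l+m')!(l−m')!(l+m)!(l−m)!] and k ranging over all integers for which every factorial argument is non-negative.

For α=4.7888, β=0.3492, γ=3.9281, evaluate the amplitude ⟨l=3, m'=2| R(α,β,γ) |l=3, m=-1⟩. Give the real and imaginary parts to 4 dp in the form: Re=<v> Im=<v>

Re=-0.0251 Im=-0.0185

First d^3_{2,-1}(β=0.3492), then the phase factors e^{-i(2)α} and e^{-i(-1)γ}:
With c≡cos(β/2)=0.984796 and s≡sin(β/2)=0.173714, N=[120·1·2·24]^{1/2}=75.894664
Admissible k: 0..1 (factorial args all ≥0)
  k=0: (−1)^3·75.8947/(12)·0.9848^3·0.1737^3 = -0.031665
  k=1: (−1)^4·75.8947/(24)·0.9848^1·0.1737^5 = +0.000493
d^3_{2,-1}(0.3492) = -0.031665 +0.000493 = -0.031172
Attach z-rotation phases: D = e^{-i(2)(4.7888)}·(-0.031172)·e^{-i(-1)(3.9281)} = -0.025120-0.018458i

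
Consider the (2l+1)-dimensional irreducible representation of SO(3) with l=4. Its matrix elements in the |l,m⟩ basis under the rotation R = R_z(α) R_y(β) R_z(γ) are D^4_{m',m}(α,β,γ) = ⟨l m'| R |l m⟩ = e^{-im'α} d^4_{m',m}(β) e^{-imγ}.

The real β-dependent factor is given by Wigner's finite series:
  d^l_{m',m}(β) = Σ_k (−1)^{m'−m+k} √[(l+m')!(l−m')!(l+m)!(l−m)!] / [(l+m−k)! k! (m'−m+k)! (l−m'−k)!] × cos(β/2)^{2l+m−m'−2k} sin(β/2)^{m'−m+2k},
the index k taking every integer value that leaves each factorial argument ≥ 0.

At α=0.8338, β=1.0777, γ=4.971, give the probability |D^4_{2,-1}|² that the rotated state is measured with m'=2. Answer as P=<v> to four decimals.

D^4_{2,-1}(0.8338,1.0777,4.971) = e^{-i·2·0.8338}·d^4_{2,-1}(1.0777)·e^{-i·-1·4.971}. Compute d first:
With c≡cos(β/2)=0.858299 and s≡sin(β/2)=0.513149, N=[720·2·6·120]^{1/2}=1018.233765
k∈{0,1,2} keeps every argument non-negative
  k=0: (−1)^3·1018.2338/(72)·0.8583^5·0.5131^3 = -0.890103
  k=1: (−1)^4·1018.2338/(48)·0.8583^3·0.5131^5 = +0.477245
  k=2: (−1)^5·1018.2338/(240)·0.8583^1·0.5131^7 = -0.034118
d^4_{2,-1}(1.0777) = -0.890103 +0.477245 -0.034118 = -0.446976
|D^4_{2,-1}|² = |d^4_{2,-1}(β)|² = (-0.446976)² = 0.199787 (the z-rotation phases have unit modulus)

P=0.1998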